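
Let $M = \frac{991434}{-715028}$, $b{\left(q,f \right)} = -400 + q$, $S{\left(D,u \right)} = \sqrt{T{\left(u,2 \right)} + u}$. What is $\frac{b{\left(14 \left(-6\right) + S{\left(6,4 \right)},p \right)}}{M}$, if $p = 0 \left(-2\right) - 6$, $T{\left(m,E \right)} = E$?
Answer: $\frac{173036776}{495717} - \frac{357514 \sqrt{6}}{495717} \approx 347.3$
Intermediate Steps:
$S{\left(D,u \right)} = \sqrt{2 + u}$
$p = -6$ ($p = 0 - 6 = -6$)
$M = - \frac{495717}{357514}$ ($M = 991434 \left(- \frac{1}{715028}\right) = - \frac{495717}{357514} \approx -1.3866$)
$\frac{b{\left(14 \left(-6\right) + S{\left(6,4 \right)},p \right)}}{M} = \frac{-400 + \left(14 \left(-6\right) + \sqrt{2 + 4}\right)}{- \frac{495717}{357514}} = \left(-400 - \left(84 - \sqrt{6}\right)\right) \left(- \frac{357514}{495717}\right) = \left(-484 + \sqrt{6}\right) \left(- \frac{357514}{495717}\right) = \frac{173036776}{495717} - \frac{357514 \sqrt{6}}{495717}$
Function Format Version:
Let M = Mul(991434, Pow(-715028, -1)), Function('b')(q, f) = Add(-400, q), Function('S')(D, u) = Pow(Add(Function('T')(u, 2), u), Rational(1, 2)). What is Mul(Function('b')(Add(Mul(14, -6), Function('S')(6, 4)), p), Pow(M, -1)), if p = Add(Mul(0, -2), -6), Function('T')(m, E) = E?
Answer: Add(Rational(173036776, 495717), Mul(Rational(-357514, 495717), Pow(6, Rational(1, 2)))) ≈ 347.30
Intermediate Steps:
Function('S')(D, u) = Pow(Add(2, u), Rational(1, 2))
p = -6 (p = Add(0, -6) = -6)
M = Rational(-495717, 357514) (M = Mul(991434, Rational(-1, 715028)) = Rational(-495717, 357514) ≈ -1.3866)
Mul(Function('b')(Add(Mul(14, -6), Function('S')(6, 4)), p), Pow(M, -1)) = Mul(Add(-400, Add(Mul(14, -6), Pow(Add(2, 4), Rational(1, 2)))), Pow(Rational(-495717, 357514), -1)) = Mul(Add(-400, Add(-84, Pow(6, Rational(1, 2)))), Rational(-357514, 495717)) = Mul(Add(-484, Pow(6, Rational(1, 2))), Rational(-357514, 495717)) = Add(Rational(173036776, 495717), Mul(Rational(-357514, 495717), Pow(6, Rational(1, 2))))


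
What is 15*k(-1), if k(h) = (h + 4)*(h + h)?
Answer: -90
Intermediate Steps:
k(h) = 2*h*(4 + h) (k(h) = (4 + h)*(2*h) = 2*h*(4 + h))
15*k(-1) = 15*(2*(-1)*(4 - 1)) = 15*(2*(-1)*3) = 15*(-6) = -90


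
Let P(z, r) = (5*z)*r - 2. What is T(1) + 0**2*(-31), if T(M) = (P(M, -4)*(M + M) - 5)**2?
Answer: 2401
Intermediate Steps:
P(z, r) = -2 + 5*r*z (P(z, r) = 5*r*z - 2 = -2 + 5*r*z)
T(M) = (-5 + 2*M*(-2 - 20*M))**2 (T(M) = ((-2 + 5*(-4)*M)*(M + M) - 5)**2 = ((-2 - 20*M)*(2*M) - 5)**2 = (2*M*(-2 - 20*M) - 5)**2 = (-5 + 2*M*(-2 - 20*M))**2)
T(1) + 0**2*(-31) = (5 + 4*1*(1 + 10*1))**2 + 0**2*(-31) = (5 + 4*1*(1 + 10))**2 + 0*(-31) = (5 + 4*1*11)**2 + 0 = (5 + 44)**2 + 0 = 49**2 + 0 = 2401 + 0 = 2401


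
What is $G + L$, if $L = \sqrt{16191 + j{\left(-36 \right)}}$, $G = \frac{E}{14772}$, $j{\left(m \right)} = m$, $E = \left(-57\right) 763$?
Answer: $- \frac{14497}{4924} + 3 \sqrt{1795} \approx 124.16$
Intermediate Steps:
$E = -43491$
$G = - \frac{14497}{4924}$ ($G = - \frac{43491}{14772} = \left(-43491\right) \frac{1}{14772} = - \frac{14497}{4924} \approx -2.9442$)
$L = 3 \sqrt{1795}$ ($L = \sqrt{16191 - 36} = \sqrt{16155} = 3 \sqrt{1795} \approx 127.1$)
$G + L = - \frac{14497}{4924} + 3 \sqrt{1795}$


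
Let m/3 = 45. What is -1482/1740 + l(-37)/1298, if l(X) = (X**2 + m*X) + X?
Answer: -31429/8555 ≈ -3.6738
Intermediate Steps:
m = 135 (m = 3*45 = 135)
l(X) = X**2 + 136*X (l(X) = (X**2 + 135*X) + X = X**2 + 136*X)
-1482/1740 + l(-37)/1298 = -1482/1740 - 37*(136 - 37)/1298 = -1482*1/1740 - 37*99*(1/1298) = -247/290 - 3663*1/1298 = -247/290 - 333/118 = -31429/8555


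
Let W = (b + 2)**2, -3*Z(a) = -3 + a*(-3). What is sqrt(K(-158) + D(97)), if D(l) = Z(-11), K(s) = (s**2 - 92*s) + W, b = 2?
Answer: sqrt(39506) ≈ 198.76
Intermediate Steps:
Z(a) = 1 + a (Z(a) = -(-3 + a*(-3))/3 = -(-3 - 3*a)/3 = 1 + a)
W = 16 (W = (2 + 2)**2 = 4**2 = 16)
K(s) = 16 + s**2 - 92*s (K(s) = (s**2 - 92*s) + 16 = 16 + s**2 - 92*s)
D(l) = -10 (D(l) = 1 - 11 = -10)
sqrt(K(-158) + D(97)) = sqrt((16 + (-158)**2 - 92*(-158)) - 10) = sqrt((16 + 24964 + 14536) - 10) = sqrt(39516 - 10) = sqrt(39506)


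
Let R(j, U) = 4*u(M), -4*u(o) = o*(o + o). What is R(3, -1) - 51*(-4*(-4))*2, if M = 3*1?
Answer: -1650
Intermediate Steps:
M = 3
u(o) = -o²/2 (u(o) = -o*(o + o)/4 = -o*2*o/4 = -o²/2)
R(j, U) = -18 (R(j, U) = 4*(-½*3²) = 4*(-½*9) = 4*(-9/2) = -18)
R(3, -1) - 51*(-4*(-4))*2 = -18 - 51*(-4*(-4))*2 = -18 - 816*2 = -18 - 51*32 = -18 - 1632 = -1650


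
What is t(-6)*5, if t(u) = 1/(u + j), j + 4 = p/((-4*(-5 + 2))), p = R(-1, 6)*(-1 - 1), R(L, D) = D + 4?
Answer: -3/7 ≈ -0.42857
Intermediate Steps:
R(L, D) = 4 + D
p = -20 (p = (4 + 6)*(-1 - 1) = 10*(-2) = -20)
j = -17/3 (j = -4 - 20*(-1/(4*(-5 + 2))) = -4 - 20/((-4*(-3))) = -4 - 20/12 = -4 - 20*1/12 = -4 - 5/3 = -17/3 ≈ -5.6667)
t(u) = 1/(-17/3 + u) (t(u) = 1/(u - 17/3) = 1/(-17/3 + u))
t(-6)*5 = (3/(-17 + 3*(-6)))*5 = (3/(-17 - 18))*5 = (3/(-35))*5 = (3*(-1/35))*5 = -3/35*5 = -3/7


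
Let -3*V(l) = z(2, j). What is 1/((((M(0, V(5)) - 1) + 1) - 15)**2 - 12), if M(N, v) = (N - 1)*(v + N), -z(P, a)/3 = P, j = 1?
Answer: 1/277 ≈ 0.0036101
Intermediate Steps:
z(P, a) = -3*P
V(l) = 2 (V(l) = -(-1)*2 = -1/3*(-6) = 2)
M(N, v) = (-1 + N)*(N + v)
1/((((M(0, V(5)) - 1) + 1) - 15)**2 - 12) = 1/(((((0**2 - 1*0 - 1*2 + 0*2) - 1) + 1) - 15)**2 - 12) = 1/(((((0 + 0 - 2 + 0) - 1) + 1) - 15)**2 - 12) = 1/((((-2 - 1) + 1) - 15)**2 - 12) = 1/(((-3 + 1) - 15)**2 - 12) = 1/((-2 - 15)**2 - 12) = 1/((-17)**2 - 12) = 1/(289 - 12) = 1/277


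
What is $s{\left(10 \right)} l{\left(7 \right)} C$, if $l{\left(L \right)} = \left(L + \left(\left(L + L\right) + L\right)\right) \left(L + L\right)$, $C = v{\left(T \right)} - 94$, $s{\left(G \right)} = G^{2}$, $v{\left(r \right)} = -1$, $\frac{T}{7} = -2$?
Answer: $-3724000$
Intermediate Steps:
$T = -14$ ($T = 7 \left(-2\right) = -14$)
$C = -95$ ($C = -1 - 94 = -95$)
$l{\left(L \right)} = 8 L^{2}$ ($l{\left(L \right)} = \left(L + \left(2 L + L\right)\right) 2 L = \left(L + 3 L\right) 2 L = 4 L 2 L = 8 L^{2}$)
$s{\left(10 \right)} l{\left(7 \right)} C = 10^{2} \cdot 8 \cdot 7^{2} \left(-95\right) = 100 \cdot 8 \cdot 49 \left(-95\right) = 100 \cdot 392 \left(-95\right) = 39200 \left(-95\right) = -3724000$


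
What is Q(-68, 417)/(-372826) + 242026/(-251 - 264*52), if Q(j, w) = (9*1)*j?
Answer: -45112515164/2605867327 ≈ -17.312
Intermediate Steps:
Q(j, w) = 9*j
Q(-68, 417)/(-372826) + 242026/(-251 - 264*52) = (9*(-68))/(-372826) + 242026/(-251 - 264*52) = -612*(-1/372826) + 242026/(-251 - 13728) = 306/186413 + 242026/(-13979) = 306/186413 + 242026*(-1/13979) = 306/186413 - 242026/13979 = -45112515164/2605867327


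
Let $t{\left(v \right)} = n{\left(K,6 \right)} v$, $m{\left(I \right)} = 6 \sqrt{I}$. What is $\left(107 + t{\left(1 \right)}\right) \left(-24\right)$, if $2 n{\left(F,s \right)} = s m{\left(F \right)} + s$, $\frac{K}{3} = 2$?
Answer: $-2640 - 432 \sqrt{6} \approx -3698.2$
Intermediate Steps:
$K = 6$ ($K = 3 \cdot 2 = 6$)
$n{\left(F,s \right)} = \frac{s}{2} + 3 s \sqrt{F}$ ($n{\left(F,s \right)} = \frac{s 6 \sqrt{F} + s}{2} = \frac{6 s \sqrt{F} + s}{2} = \frac{s + 6 s \sqrt{F}}{2} = \frac{s}{2} + 3 s \sqrt{F}$)
$t{\left(v \right)} = v \left(3 + 18 \sqrt{6}\right)$ ($t{\left(v \right)} = \frac{1}{2} \cdot 6 \left(1 + 6 \sqrt{6}\right) v = \left(3 + 18 \sqrt{6}\right) v = v \left(3 + 18 \sqrt{6}\right)$)
$\left(107 + t{\left(1 \right)}\right) \left(-24\right) = \left(107 + 3 \cdot 1 \left(1 + 6 \sqrt{6}\right)\right) \left(-24\right) = \left(107 + \left(3 + 18 \sqrt{6}\right)\right) \left(-24\right) = \left(110 + 18 \sqrt{6}\right) \left(-24\right) = -2640 - 432 \sqrt{6}$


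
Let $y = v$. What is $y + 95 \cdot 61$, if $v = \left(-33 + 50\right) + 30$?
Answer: $5842$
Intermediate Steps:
$v = 47$ ($v = 17 + 30 = 47$)
$y = 47$
$y + 95 \cdot 61 = 47 + 95 \cdot 61 = 47 + 5795 = 5842$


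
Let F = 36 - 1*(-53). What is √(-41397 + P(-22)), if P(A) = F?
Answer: 2*I*√10327 ≈ 203.24*I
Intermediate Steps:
F = 89 (F = 36 + 53 = 89)
P(A) = 89
√(-41397 + P(-22)) = √(-41397 + 89) = √(-41308) = 2*I*√10327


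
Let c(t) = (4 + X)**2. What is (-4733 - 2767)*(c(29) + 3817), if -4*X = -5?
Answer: -115336875/4 ≈ -2.8834e+7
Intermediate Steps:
X = 5/4 (X = -1/4*(-5) = 5/4 ≈ 1.2500)
c(t) = 441/16 (c(t) = (4 + 5/4)**2 = (21/4)**2 = 441/16)
(-4733 - 2767)*(c(29) + 3817) = (-4733 - 2767)*(441/16 + 3817) = -7500*61513/16 = -115336875/4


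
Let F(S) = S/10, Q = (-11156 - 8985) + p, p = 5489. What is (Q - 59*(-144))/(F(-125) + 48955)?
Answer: -12312/97885 ≈ -0.12578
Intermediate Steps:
Q = -14652 (Q = (-11156 - 8985) + 5489 = -20141 + 5489 = -14652)
F(S) = S/10 (F(S) = S*(1/10) = S/10)
(Q - 59*(-144))/(F(-125) + 48955) = (-14652 - 59*(-144))/((1/10)*(-125) + 48955) = (-14652 + 8496)/(-25/2 + 48955) = -6156/97885/2 = -6156*2/97885 = -12312/97885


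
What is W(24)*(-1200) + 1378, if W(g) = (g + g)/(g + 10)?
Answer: -5374/17 ≈ -316.12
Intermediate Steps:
W(g) = 2*g/(10 + g) (W(g) = (2*g)/(10 + g) = 2*g/(10 + g))
W(24)*(-1200) + 1378 = (2*24/(10 + 24))*(-1200) + 1378 = (2*24/34)*(-1200) + 1378 = (2*24*(1/34))*(-1200) + 1378 = (24/17)*(-1200) + 1378 = -28800/17 + 1378 = -5374/17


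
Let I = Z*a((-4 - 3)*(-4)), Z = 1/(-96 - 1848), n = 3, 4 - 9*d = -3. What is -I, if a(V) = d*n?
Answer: 7/5832 ≈ 0.0012003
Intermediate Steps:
d = 7/9 (d = 4/9 - 1/9*(-3) = 4/9 + 1/3 = 7/9 ≈ 0.77778)
Z = -1/1944 (Z = 1/(-1944) = -1/1944 ≈ -0.00051440)
a(V) = 7/3 (a(V) = (7/9)*3 = 7/3)
I = -7/5832 (I = -1/1944*7/3 = -7/5832 ≈ -0.0012003)
-I = -1*(-7/5832) = 7/5832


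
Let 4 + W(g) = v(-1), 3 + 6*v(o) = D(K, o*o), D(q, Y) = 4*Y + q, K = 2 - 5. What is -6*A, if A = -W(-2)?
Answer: -26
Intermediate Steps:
K = -3 (K = 2 - 1*5 = 2 - 5 = -3)
D(q, Y) = q + 4*Y
v(o) = -1 + 2*o**2/3 (v(o) = -1/2 + (-3 + 4*(o*o))/6 = -1/2 + (-3 + 4*o**2)/6 = -1/2 + (-1/2 + 2*o**2/3) = -1 + 2*o**2/3)
W(g) = -13/3 (W(g) = -4 + (-1 + (2/3)*(-1)**2) = -4 + (-1 + (2/3)*1) = -4 + (-1 + 2/3) = -4 - 1/3 = -13/3)
A = 13/3 (A = -1*(-13/3) = 13/3 ≈ 4.3333)
-6*A = -6*13/3 = -26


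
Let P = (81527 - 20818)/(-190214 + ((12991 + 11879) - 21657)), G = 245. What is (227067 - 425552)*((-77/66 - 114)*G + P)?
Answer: 6283776781498265/1122006 ≈ 5.6005e+9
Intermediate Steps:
P = -60709/187001 (P = 60709/(-190214 + (24870 - 21657)) = 60709/(-190214 + 3213) = 60709/(-187001) = 60709*(-1/187001) = -60709/187001 ≈ -0.32465)
(227067 - 425552)*((-77/66 - 114)*G + P) = (227067 - 425552)*((-77/66 - 114)*245 - 60709/187001) = -198485*((-77*1/66 - 114)*245 - 60709/187001) = -198485*((-7/6 - 114)*245 - 60709/187001) = -198485*(-691/6*245 - 60709/187001) = -198485*(-169295/6 - 60709/187001) = -198485*(-31658698549/1122006) = 6283776781498265/1122006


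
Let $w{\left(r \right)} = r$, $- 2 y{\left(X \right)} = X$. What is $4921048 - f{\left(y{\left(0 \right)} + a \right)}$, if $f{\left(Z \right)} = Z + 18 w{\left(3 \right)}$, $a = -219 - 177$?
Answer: $4921390$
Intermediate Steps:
$y{\left(X \right)} = - \frac{X}{2}$
$a = -396$ ($a = -219 - 177 = -396$)
$f{\left(Z \right)} = 54 + Z$ ($f{\left(Z \right)} = Z + 18 \cdot 3 = Z + 54 = 54 + Z$)
$4921048 - f{\left(y{\left(0 \right)} + a \right)} = 4921048 - \left(54 - 396\right) = 4921048 - -342 = 4921048 + 342 = 4921390$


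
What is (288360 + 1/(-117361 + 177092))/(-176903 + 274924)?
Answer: 17224031161/5854892351 ≈ 2.9418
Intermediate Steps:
(288360 + 1/(-117361 + 177092))/(-176903 + 274924) = (288360 + 1/59731)/98021 = (288360 + 1/59731)*(1/98021) = (17224031161/59731)*(1/98021) = 17224031161/5854892351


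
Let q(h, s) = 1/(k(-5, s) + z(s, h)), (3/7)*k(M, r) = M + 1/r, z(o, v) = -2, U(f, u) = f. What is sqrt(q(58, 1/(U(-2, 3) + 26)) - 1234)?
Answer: I*sqrt(19902805)/127 ≈ 35.128*I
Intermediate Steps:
k(M, r) = 7*M/3 + 7/(3*r) (k(M, r) = 7*(M + 1/r)/3 = 7*M/3 + 7/(3*r))
q(h, s) = 1/(-2 + 7*(1 - 5*s)/(3*s)) (q(h, s) = 1/(7*(1 - 5*s)/(3*s) - 2) = 1/(-2 + 7*(1 - 5*s)/(3*s)))
sqrt(q(58, 1/(U(-2, 3) + 26)) - 1234) = sqrt(-3/((-2 + 26)*(-7 + 41/(-2 + 26))) - 1234) = sqrt(-3/(24*(-7 + 41/24)) - 1234) = sqrt(-3*1/24/(-7 + 41*(1/24)) - 1234) = sqrt(-3*1/24/(-7 + 41/24) - 1234) = sqrt(-3*1/24/(-127/24) - 1234) = sqrt(-3*1/24*(-24/127) - 1234) = sqrt(3/127 - 1234) = sqrt(-156715/127) = I*sqrt(19902805)/127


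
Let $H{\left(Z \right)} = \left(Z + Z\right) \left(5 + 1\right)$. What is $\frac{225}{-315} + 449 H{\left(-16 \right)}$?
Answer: $- \frac{603461}{7} \approx -86209.0$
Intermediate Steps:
$H{\left(Z \right)} = 12 Z$ ($H{\left(Z \right)} = 2 Z 6 = 12 Z$)
$\frac{225}{-315} + 449 H{\left(-16 \right)} = \frac{225}{-315} + 449 \cdot 12 \left(-16\right) = 225 \left(- \frac{1}{315}\right) + 449 \left(-192\right) = - \frac{5}{7} - 86208 = - \frac{603461}{7}$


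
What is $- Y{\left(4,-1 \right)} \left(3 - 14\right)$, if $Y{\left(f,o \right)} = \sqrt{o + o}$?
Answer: $11 i \sqrt{2} \approx 15.556 i$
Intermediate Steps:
$Y{\left(f,o \right)} = \sqrt{2} \sqrt{o}$ ($Y{\left(f,o \right)} = \sqrt{2 o} = \sqrt{2} \sqrt{o}$)
$- Y{\left(4,-1 \right)} \left(3 - 14\right) = - \sqrt{2} \sqrt{-1} \left(3 - 14\right) = - \sqrt{2} i \left(-11\right) = - i \sqrt{2} \left(-11\right) = - \left(-11\right) i \sqrt{2} = 11 i \sqrt{2}$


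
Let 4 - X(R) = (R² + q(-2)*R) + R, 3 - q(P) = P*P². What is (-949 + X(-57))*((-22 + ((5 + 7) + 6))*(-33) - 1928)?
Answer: 6303960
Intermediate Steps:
q(P) = 3 - P³ (q(P) = 3 - P*P² = 3 - P³)
X(R) = 4 - R² - 12*R (X(R) = 4 - ((R² + (3 - 1*(-2)³)*R) + R) = 4 - ((R² + (3 - 1*(-8))*R) + R) = 4 - ((R² + (3 + 8)*R) + R) = 4 - ((R² + 11*R) + R) = 4 - (R² + 12*R) = 4 + (-R² - 12*R) = 4 - R² - 12*R)
(-949 + X(-57))*((-22 + ((5 + 7) + 6))*(-33) - 1928) = (-949 + (4 - 1*(-57)² - 12*(-57)))*((-22 + ((5 + 7) + 6))*(-33) - 1928) = (-949 + (4 - 1*3249 + 684))*((-22 + (12 + 6))*(-33) - 1928) = (-949 + (4 - 3249 + 684))*((-22 + 18)*(-33) - 1928) = (-949 - 2561)*(-4*(-33) - 1928) = -3510*(132 - 1928) = -3510*(-1796) = 6303960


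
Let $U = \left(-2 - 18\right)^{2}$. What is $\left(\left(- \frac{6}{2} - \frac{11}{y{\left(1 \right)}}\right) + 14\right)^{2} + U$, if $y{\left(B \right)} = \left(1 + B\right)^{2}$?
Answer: $\frac{7489}{16} \approx 468.06$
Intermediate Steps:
$U = 400$ ($U = \left(-20\right)^{2} = 400$)
$\left(\left(- \frac{6}{2} - \frac{11}{y{\left(1 \right)}}\right) + 14\right)^{2} + U = \left(\left(- \frac{6}{2} - \frac{11}{\left(1 + 1\right)^{2}}\right) + 14\right)^{2} + 400 = \left(\left(\left(-6\right) \frac{1}{2} - \frac{11}{2^{2}}\right) + 14\right)^{2} + 400 = \left(\left(-3 - \frac{11}{4}\right) + 14\right)^{2} + 400 = \left(- \frac{23}{4} + 14\right)^{2} + 400 = \left(\frac{33}{4}\right)^{2} + 400 = \frac{1089}{16} + 400 = \frac{7489}{16}$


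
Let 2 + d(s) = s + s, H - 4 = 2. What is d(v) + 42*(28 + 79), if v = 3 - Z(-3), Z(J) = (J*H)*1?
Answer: 4534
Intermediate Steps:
H = 6 (H = 4 + 2 = 6)
Z(J) = 6*J (Z(J) = (J*6)*1 = (6*J)*1 = 6*J)
v = 21 (v = 3 - 6*(-3) = 3 - 1*(-18) = 3 + 18 = 21)
d(s) = -2 + 2*s (d(s) = -2 + (s + s) = -2 + 2*s)
d(v) + 42*(28 + 79) = (-2 + 2*21) + 42*(28 + 79) = (-2 + 42) + 42*107 = 40 + 4494 = 4534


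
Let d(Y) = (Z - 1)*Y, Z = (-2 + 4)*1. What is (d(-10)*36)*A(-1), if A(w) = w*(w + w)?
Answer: -720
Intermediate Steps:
Z = 2 (Z = 2*1 = 2)
A(w) = 2*w² (A(w) = w*(2*w) = 2*w²)
d(Y) = Y (d(Y) = (2 - 1)*Y = 1*Y = Y)
(d(-10)*36)*A(-1) = (-10*36)*(2*(-1)²) = -720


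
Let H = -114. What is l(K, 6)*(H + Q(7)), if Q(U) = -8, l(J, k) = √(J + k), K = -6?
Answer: 0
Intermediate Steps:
l(K, 6)*(H + Q(7)) = √(-6 + 6)*(-114 - 8) = √0*(-122) = 0*(-122) = 0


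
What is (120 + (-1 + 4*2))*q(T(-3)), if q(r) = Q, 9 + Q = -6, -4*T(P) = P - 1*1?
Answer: -1905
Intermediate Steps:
T(P) = ¼ - P/4 (T(P) = -(P - 1*1)/4 = -(P - 1)/4 = -(-1 + P)/4 = ¼ - P/4)
Q = -15 (Q = -9 - 6 = -15)
q(r) = -15
(120 + (-1 + 4*2))*q(T(-3)) = (120 + (-1 + 4*2))*(-15) = (120 + (-1 + 8))*(-15) = (120 + 7)*(-15) = 127*(-15) = -1905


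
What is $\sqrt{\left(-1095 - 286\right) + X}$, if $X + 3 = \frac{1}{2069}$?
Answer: $\frac{i \sqrt{5924571155}}{2069} \approx 37.202 i$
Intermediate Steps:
$X = - \frac{6206}{2069}$ ($X = -3 + \frac{1}{2069} = - \frac{6206}{2069} \approx -2.9995$)
$\sqrt{\left(-1095 - 286\right) + X} = \sqrt{\left(-1095 - 286\right) - \frac{6206}{2069}} = \sqrt{-1381 - \frac{6206}{2069}} = \sqrt{- \frac{2863495}{2069}} = \frac{i \sqrt{5924571155}}{2069}$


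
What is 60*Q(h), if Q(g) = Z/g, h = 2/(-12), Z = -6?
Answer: 2160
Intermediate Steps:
h = -⅙ (h = 2*(-1/12) = -⅙ ≈ -0.16667)
Q(g) = -6/g
60*Q(h) = 60*(-6/(-⅙)) = 60*(-6*(-6)) = 60*36 = 2160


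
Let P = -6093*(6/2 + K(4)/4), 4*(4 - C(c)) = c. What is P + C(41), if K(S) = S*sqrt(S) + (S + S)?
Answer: -170629/4 ≈ -42657.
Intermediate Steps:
C(c) = 4 - c/4
K(S) = S**(3/2) + 2*S
P = -42651 (P = -6093*(6/2 + (4**(3/2) + 2*4)/4) = -6093*(6*(1/2) + (8 + 8)*(1/4)) = -6093*(3 + 16*(1/4)) = -6093*(3 + 4) = -6093*7 = -42651)
P + C(41) = -42651 + (4 - 1/4*41) = -42651 + (4 - 41/4) = -42651 - 25/4 = -170629/4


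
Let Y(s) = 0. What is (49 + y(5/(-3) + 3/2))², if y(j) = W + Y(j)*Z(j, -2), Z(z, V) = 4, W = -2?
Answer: 2209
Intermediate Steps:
y(j) = -2 (y(j) = -2 + 0*4 = -2 + 0 = -2)
(49 + y(5/(-3) + 3/2))² = (49 - 2)² = 47² = 2209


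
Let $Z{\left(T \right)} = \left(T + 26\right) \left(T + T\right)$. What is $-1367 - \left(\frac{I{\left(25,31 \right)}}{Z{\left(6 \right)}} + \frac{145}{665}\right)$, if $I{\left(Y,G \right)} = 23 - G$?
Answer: $- \frac{8728187}{6384} \approx -1367.2$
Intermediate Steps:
$Z{\left(T \right)} = 2 T \left(26 + T\right)$ ($Z{\left(T \right)} = \left(26 + T\right) 2 T = 2 T \left(26 + T\right)$)
$-1367 - \left(\frac{I{\left(25,31 \right)}}{Z{\left(6 \right)}} + \frac{145}{665}\right) = -1367 - \left(\frac{23 - 31}{2 \cdot 6 \left(26 + 6\right)} + \frac{145}{665}\right) = -1367 - \left(\frac{23 - 31}{2 \cdot 6 \cdot 32} + 145 \cdot \frac{1}{665}\right) = -1367 - \left(- \frac{8}{384} + \frac{29}{133}\right) = -1367 - \left(\left(-8\right) \frac{1}{384} + \frac{29}{133}\right) = -1367 - \left(- \frac{1}{48} + \frac{29}{133}\right) = -1367 - \frac{1259}{6384} = - \frac{8728187}{6384}$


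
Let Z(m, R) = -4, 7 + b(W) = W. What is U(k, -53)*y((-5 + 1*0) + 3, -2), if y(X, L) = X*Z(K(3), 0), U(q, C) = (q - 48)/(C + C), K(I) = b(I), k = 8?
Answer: 160/53 ≈ 3.0189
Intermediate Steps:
b(W) = -7 + W
K(I) = -7 + I
U(q, C) = (-48 + q)/(2*C) (U(q, C) = (-48 + q)/((2*C)) = (-48 + q)*(1/(2*C)) = (-48 + q)/(2*C))
y(X, L) = -4*X (y(X, L) = X*(-4) = -4*X)
U(k, -53)*y((-5 + 1*0) + 3, -2) = ((1/2)*(-48 + 8)/(-53))*(-4*((-5 + 1*0) + 3)) = ((1/2)*(-1/53)*(-40))*(-4*((-5 + 0) + 3)) = 20*(-4*(-5 + 3))/53 = 20*(-4*(-2))/53 = (20/53)*8 = 160/53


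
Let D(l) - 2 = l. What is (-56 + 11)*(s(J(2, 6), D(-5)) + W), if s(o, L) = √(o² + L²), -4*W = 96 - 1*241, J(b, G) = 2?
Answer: -6525/4 - 45*√13 ≈ -1793.5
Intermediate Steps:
D(l) = 2 + l
W = 145/4 (W = -(96 - 1*241)/4 = -(96 - 241)/4 = -¼*(-145) = 145/4 ≈ 36.250)
s(o, L) = √(L² + o²)
(-56 + 11)*(s(J(2, 6), D(-5)) + W) = (-56 + 11)*(√((2 - 5)² + 2²) + 145/4) = -45*(√((-3)² + 4) + 145/4) = -45*(√(9 + 4) + 145/4) = -45*(√13 + 145/4) = -45*(145/4 + √13) = -6525/4 - 45*√13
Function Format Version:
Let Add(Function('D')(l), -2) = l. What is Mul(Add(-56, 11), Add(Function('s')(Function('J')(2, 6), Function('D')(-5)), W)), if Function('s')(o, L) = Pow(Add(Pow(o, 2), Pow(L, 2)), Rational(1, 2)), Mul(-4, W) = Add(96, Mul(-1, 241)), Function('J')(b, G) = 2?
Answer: Add(Rational(-6525, 4), Mul(-45, Pow(13, Rational(1, 2)))) ≈ -1793.5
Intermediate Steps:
Function('D')(l) = Add(2, l)
W = Rational(145, 4) (W = Mul(Rational(-1, 4), Add(96, Mul(-1, 241))) = Mul(Rational(-1, 4), Add(96, -241)) = Mul(Rational(-1, 4), -145) = Rational(145, 4) ≈ 36.250)
Function('s')(o, L) = Pow(Add(Pow(L, 2), Pow(o, 2)), Rational(1, 2))
Mul(Add(-56, 11), Add(Function('s')(Function('J')(2, 6), Function('D')(-5)), W)) = Mul(Add(-56, 11), Add(Pow(Add(Pow(Add(2, -5), 2), Pow(2, 2)), Rational(1, 2)), Rational(145, 4))) = Mul(-45, Add(Pow(Add(Pow(-3, 2), 4), Rational(1, 2)), Rational(145, 4))) = Mul(-45, Add(Pow(Add(9, 4), Rational(1, 2)), Rational(145, 4))) = Mul(-45, Add(Pow(13, Rational(1, 2)), Rational(145, 4))) = Mul(-45, Add(Rational(145, 4), Pow(13, Rational(1, 2)))) = Add(Rational(-6525, 4), Mul(-45, Pow(13, Rational(1, 2))))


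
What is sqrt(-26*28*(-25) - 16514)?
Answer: sqrt(1686) ≈ 41.061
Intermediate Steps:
sqrt(-26*28*(-25) - 16514) = sqrt(-728*(-25) - 16514) = sqrt(18200 - 16514) = sqrt(1686)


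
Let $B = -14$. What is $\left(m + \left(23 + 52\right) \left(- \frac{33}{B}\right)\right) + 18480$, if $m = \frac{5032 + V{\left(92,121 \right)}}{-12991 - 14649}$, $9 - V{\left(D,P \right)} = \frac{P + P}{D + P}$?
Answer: $\frac{768861759263}{41211240} \approx 18657.0$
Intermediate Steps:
$V{\left(D,P \right)} = 9 - \frac{2 P}{D + P}$ ($V{\left(D,P \right)} = 9 - \frac{P + P}{D + P} = 9 - \frac{2 P}{D + P}$)
$m = - \frac{1073491}{5887320}$ ($m = \frac{5032 + \frac{7 \cdot 121 + 9 \cdot 92}{92 + 121}}{-12991 - 14649} = \frac{5032 + \frac{847 + 828}{213}}{-27640} = \left(5032 + \frac{1}{213} \cdot 1675\right) \left(- \frac{1}{27640}\right) = \left(5032 + \frac{1675}{213}\right) \left(- \frac{1}{27640}\right) = \frac{1073491}{213} \left(- \frac{1}{27640}\right) = - \frac{1073491}{5887320} \approx -0.18234$)
$\left(m + \left(23 + 52\right) \left(- \frac{33}{B}\right)\right) + 18480 = \left(- \frac{1073491}{5887320} + \left(23 + 52\right) \left(- \frac{33}{-14}\right)\right) + 18480 = \left(- \frac{1073491}{5887320} + 75 \left(\left(-33\right) \left(- \frac{1}{14}\right)\right)\right) + 18480 = \left(- \frac{1073491}{5887320} + 75 \cdot \frac{33}{14}\right) + 18480 = \left(- \frac{1073491}{5887320} + \frac{2475}{14}\right) + 18480 = \frac{7278044063}{41211240} + 18480 = \frac{768861759263}{41211240}$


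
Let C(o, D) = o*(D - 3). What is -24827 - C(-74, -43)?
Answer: -28231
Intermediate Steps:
C(o, D) = o*(-3 + D)
-24827 - C(-74, -43) = -24827 - (-74)*(-3 - 43) = -24827 - (-74)*(-46) = -24827 - 1*3404 = -24827 - 3404 = -28231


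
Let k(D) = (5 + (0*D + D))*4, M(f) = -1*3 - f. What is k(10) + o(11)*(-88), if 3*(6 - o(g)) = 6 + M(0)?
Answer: -380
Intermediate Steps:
M(f) = -3 - f
o(g) = 5 (o(g) = 6 - (6 + (-3 - 1*0))/3 = 6 - (6 + (-3 + 0))/3 = 6 - (6 - 3)/3 = 6 - ⅓*3 = 6 - 1 = 5)
k(D) = 20 + 4*D (k(D) = (5 + (0 + D))*4 = (5 + D)*4 = 20 + 4*D)
k(10) + o(11)*(-88) = (20 + 4*10) + 5*(-88) = (20 + 40) - 440 = 60 - 440 = -380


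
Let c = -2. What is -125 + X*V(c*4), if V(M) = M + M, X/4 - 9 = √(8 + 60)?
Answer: -701 - 128*√17 ≈ -1228.8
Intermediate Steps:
X = 36 + 8*√17 (X = 36 + 4*√(8 + 60) = 36 + 4*√68 = 36 + 4*(2*√17) = 36 + 8*√17 ≈ 68.985)
V(M) = 2*M
-125 + X*V(c*4) = -125 + (36 + 8*√17)*(2*(-2*4)) = -125 + (36 + 8*√17)*(2*(-8)) = -125 + (36 + 8*√17)*(-16) = -125 + (-576 - 128*√17) = -701 - 128*√17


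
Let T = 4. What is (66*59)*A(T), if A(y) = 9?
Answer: 35046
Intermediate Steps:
(66*59)*A(T) = (66*59)*9 = 3894*9 = 35046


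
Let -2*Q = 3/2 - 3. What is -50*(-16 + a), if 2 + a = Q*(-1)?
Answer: 1875/2 ≈ 937.50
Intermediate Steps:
Q = ¾ (Q = -(3/2 - 3)/2 = -½*(-3/2) = ¾ ≈ 0.75000)
a = -11/4 (a = -2 + (¾)*(-1) = -2 - ¾ = -11/4 ≈ -2.7500)
-50*(-16 + a) = -50*(-16 - 11/4) = -50*(-75/4) = 1875/2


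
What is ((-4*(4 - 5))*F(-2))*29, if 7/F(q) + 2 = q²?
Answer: 406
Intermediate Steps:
F(q) = 7/(-2 + q²)
((-4*(4 - 5))*F(-2))*29 = ((-4*(4 - 5))*(7/(-2 + (-2)²)))*29 = ((-4*(-1))*(7/(-2 + 4)))*29 = (4*(7/2))*29 = 14*29 = 406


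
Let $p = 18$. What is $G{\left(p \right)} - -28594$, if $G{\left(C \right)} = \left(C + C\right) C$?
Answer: $29242$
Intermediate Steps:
$G{\left(C \right)} = 2 C^{2}$ ($G{\left(C \right)} = 2 C C = 2 C^{2}$)
$G{\left(p \right)} - -28594 = 2 \cdot 18^{2} - -28594 = 2 \cdot 324 + 28594 = 648 + 28594 = 29242$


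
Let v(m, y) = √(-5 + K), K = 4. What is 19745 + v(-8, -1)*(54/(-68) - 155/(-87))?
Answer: 19745 + 2921*I/2958 ≈ 19745.0 + 0.98749*I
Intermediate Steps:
v(m, y) = I (v(m, y) = √(-5 + 4) = √(-1) = I)
19745 + v(-8, -1)*(54/(-68) - 155/(-87)) = 19745 + I*(54/(-68) - 155/(-87)) = 19745 + I*(54*(-1/68) - 155*(-1/87)) = 19745 + I*(-27/34 + 155/87) = 19745 + I*(2921/2958) = 19745 + 2921*I/2958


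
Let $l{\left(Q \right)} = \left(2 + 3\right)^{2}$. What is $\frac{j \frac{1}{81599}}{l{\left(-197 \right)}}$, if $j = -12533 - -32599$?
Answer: $\frac{20066}{2039975} \approx 0.0098364$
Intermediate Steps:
$j = 20066$ ($j = -12533 + 32599 = 20066$)
$l{\left(Q \right)} = 25$ ($l{\left(Q \right)} = 5^{2} = 25$)
$\frac{j \frac{1}{81599}}{l{\left(-197 \right)}} = \frac{20066 \cdot \frac{1}{81599}}{25} = 20066 \cdot \frac{1}{81599} \cdot \frac{1}{25} = \frac{20066}{81599} \cdot \frac{1}{25} = \frac{20066}{2039975}$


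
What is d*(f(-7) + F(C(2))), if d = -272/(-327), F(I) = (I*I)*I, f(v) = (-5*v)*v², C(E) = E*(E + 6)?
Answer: 526864/109 ≈ 4833.6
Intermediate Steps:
C(E) = E*(6 + E)
f(v) = -5*v³
F(I) = I³ (F(I) = I²*I = I³)
d = 272/327 (d = -272*(-1/327) = 272/327 ≈ 0.83180)
d*(f(-7) + F(C(2))) = 272*(-5*(-7)³ + (2*(6 + 2))³)/327 = 272*(-5*(-343) + (2*8)³)/327 = 272*(1715 + 16³)/327 = 272*(1715 + 4096)/327 = (272/327)*5811 = 526864/109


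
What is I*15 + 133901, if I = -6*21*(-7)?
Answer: 147131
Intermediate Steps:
I = 882 (I = -126*(-7) = 882)
I*15 + 133901 = 882*15 + 133901 = 13230 + 133901 = 147131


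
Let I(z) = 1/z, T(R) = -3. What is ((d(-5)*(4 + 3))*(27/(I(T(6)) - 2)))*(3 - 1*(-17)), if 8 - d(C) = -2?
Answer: -16200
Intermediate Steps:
d(C) = 10 (d(C) = 8 - 1*(-2) = 8 + 2 = 10)
((d(-5)*(4 + 3))*(27/(I(T(6)) - 2)))*(3 - 1*(-17)) = ((10*(4 + 3))*(27/(1/(-3) - 2)))*(3 - 1*(-17)) = ((10*7)*(27/(-⅓ - 2)))*(3 + 17) = (70*(27/(-7/3)))*20 = (70*(27*(-3/7)))*20 = (70*(-81/7))*20 = -810*20 = -16200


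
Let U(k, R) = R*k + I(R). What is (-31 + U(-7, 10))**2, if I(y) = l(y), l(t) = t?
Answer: 8281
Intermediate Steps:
I(y) = y
U(k, R) = R + R*k (U(k, R) = R*k + R = R + R*k)
(-31 + U(-7, 10))**2 = (-31 + 10*(1 - 7))**2 = (-31 + 10*(-6))**2 = (-31 - 60)**2 = (-91)**2 = 8281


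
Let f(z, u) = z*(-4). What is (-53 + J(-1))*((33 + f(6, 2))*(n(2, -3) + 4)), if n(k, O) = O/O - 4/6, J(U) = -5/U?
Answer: -1872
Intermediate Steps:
J(U) = -5/U
f(z, u) = -4*z
n(k, O) = ⅓ (n(k, O) = 1 - 4*⅙ = 1 - ⅔ = ⅓)
(-53 + J(-1))*((33 + f(6, 2))*(n(2, -3) + 4)) = (-53 - 5/(-1))*((33 - 4*6)*(⅓ + 4)) = (-53 - 5*(-1))*((33 - 24)*(13/3)) = (-53 + 5)*(9*(13/3)) = -48*39 = -1872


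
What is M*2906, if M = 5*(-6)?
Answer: -87180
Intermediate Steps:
M = -30
M*2906 = -30*2906 = -87180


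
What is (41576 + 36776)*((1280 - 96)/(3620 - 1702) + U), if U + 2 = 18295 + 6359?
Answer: 1852387014720/959 ≈ 1.9316e+9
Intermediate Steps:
U = 24652 (U = -2 + (18295 + 6359) = -2 + 24654 = 24652)
(41576 + 36776)*((1280 - 96)/(3620 - 1702) + U) = (41576 + 36776)*((1280 - 96)/(3620 - 1702) + 24652) = 78352*(1184/1918 + 24652) = 78352*(1184*(1/1918) + 24652) = 78352*(592/959 + 24652) = 78352*(23641860/959) = 1852387014720/959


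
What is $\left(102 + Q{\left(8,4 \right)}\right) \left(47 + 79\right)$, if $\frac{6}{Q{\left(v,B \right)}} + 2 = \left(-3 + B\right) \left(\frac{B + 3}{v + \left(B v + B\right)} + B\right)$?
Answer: $\frac{1254204}{95} \approx 13202.0$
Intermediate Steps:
$Q{\left(v,B \right)} = \frac{6}{-2 + \left(-3 + B\right) \left(B + \frac{3 + B}{B + v + B v}\right)}$ ($Q{\left(v,B \right)} = \frac{6}{-2 + \left(-3 + B\right) \left(\frac{B + 3}{v + \left(B v + B\right)} + B\right)} = \frac{6}{-2 + \left(-3 + B\right) \left(\frac{3 + B}{v + \left(B + B v\right)} + B\right)} = \frac{6}{-2 + \left(-3 + B\right) \left(\frac{3 + B}{B + v + B v} + B\right)} = \frac{6}{-2 + \left(-3 + B\right) \left(B + \frac{3 + B}{B + v + B v}\right)}$)
$\left(102 + Q{\left(8,4 \right)}\right) \left(47 + 79\right) = \left(102 + \frac{6 \left(4 + 8 + 4 \cdot 8\right)}{-9 + 4^{3} - 8 - 16 - 2 \cdot 4^{2} + 8 \cdot 4^{3} - 20 \cdot 8 - 16 \cdot 4^{2}}\right) \left(47 + 79\right) = \left(102 + \frac{6 \left(4 + 8 + 32\right)}{-9 + 64 - 8 - 16 - 32 + 8 \cdot 64 - 160 - 16 \cdot 16}\right) 126 = \left(102 + 6 \frac{1}{-9 + 64 - 8 - 16 - 32 + 512 - 160 - 256} \cdot 44\right) 126 = \left(102 + 6 \cdot \frac{1}{95} \cdot 44\right) 126 = \left(102 + \frac{264}{95}\right) 126 = \frac{9954}{95} \cdot 126 = \frac{1254204}{95}$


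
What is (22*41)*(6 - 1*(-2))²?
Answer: 57728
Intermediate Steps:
(22*41)*(6 - 1*(-2))² = 902*(6 + 2)² = 902*8² = 902*64 = 57728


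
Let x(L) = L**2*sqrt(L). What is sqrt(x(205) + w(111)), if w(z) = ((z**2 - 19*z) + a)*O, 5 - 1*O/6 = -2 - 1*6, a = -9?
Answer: sqrt(795834 + 42025*sqrt(205)) ≈ 1182.2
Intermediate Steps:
O = 78 (O = 30 - 6*(-2 - 1*6) = 30 - 6*(-2 - 6) = 30 - 6*(-8) = 30 + 48 = 78)
w(z) = -702 - 1482*z + 78*z**2 (w(z) = ((z**2 - 19*z) - 9)*78 = (-9 + z**2 - 19*z)*78 = -702 - 1482*z + 78*z**2)
x(L) = L**(5/2)
sqrt(x(205) + w(111)) = sqrt(205**(5/2) + (-702 - 1482*111 + 78*111**2)) = sqrt(42025*sqrt(205) + (-702 - 164502 + 78*12321)) = sqrt(42025*sqrt(205) + (-702 - 164502 + 961038)) = sqrt(42025*sqrt(205) + 795834) = sqrt(795834 + 42025*sqrt(205))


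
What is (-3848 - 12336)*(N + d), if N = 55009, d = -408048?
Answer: 5713583176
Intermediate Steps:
(-3848 - 12336)*(N + d) = (-3848 - 12336)*(55009 - 408048) = -16184*(-353039) = 5713583176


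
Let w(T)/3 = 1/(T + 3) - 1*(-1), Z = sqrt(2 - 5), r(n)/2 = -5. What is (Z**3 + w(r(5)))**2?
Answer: -999/49 - 108*I*sqrt(3)/7 ≈ -20.388 - 26.723*I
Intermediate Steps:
r(n) = -10 (r(n) = 2*(-5) = -10)
Z = I*sqrt(3) (Z = sqrt(-3) = I*sqrt(3) ≈ 1.732*I)
w(T) = 3 + 3/(3 + T) (w(T) = 3*(1/(T + 3) - 1*(-1)) = 3*(1/(3 + T) + 1) = 3*(1 + 1/(3 + T)) = 3 + 3/(3 + T))
(Z**3 + w(r(5)))**2 = ((I*sqrt(3))**3 + 3*(4 - 10)/(3 - 10))**2 = (-3*I*sqrt(3) + 3*(-6)/(-7))**2 = (-3*I*sqrt(3) + 3*(-1/7)*(-6))**2 = (-3*I*sqrt(3) + 18/7)**2 = (18/7 - 3*I*sqrt(3))**2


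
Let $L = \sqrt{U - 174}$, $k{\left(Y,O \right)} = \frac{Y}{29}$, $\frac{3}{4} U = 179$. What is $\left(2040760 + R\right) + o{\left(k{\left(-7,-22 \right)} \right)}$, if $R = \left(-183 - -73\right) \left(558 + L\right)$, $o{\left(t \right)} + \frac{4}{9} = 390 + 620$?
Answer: $\frac{17823506}{9} - \frac{110 \sqrt{582}}{3} \approx 1.9795 \cdot 10^{6}$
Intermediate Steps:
$U = \frac{716}{3}$ ($U = \frac{4}{3} \cdot 179 = \frac{716}{3} \approx 238.67$)
$k{\left(Y,O \right)} = \frac{Y}{29}$ ($k{\left(Y,O \right)} = Y \frac{1}{29} = \frac{Y}{29}$)
$o{\left(t \right)} = \frac{9086}{9}$ ($o{\left(t \right)} = - \frac{4}{9} + \left(390 + 620\right) = - \frac{4}{9} + 1010 = \frac{9086}{9}$)
$L = \frac{\sqrt{582}}{3}$ ($L = \sqrt{\frac{716}{3} - 174} = \sqrt{\frac{194}{3}} = \frac{\sqrt{582}}{3} \approx 8.0416$)
$R = -61380 - \frac{110 \sqrt{582}}{3}$ ($R = \left(-183 - -73\right) \left(558 + \frac{\sqrt{582}}{3}\right) = \left(-183 + 73\right) \left(558 + \frac{\sqrt{582}}{3}\right) = - 110 \left(558 + \frac{\sqrt{582}}{3}\right) = -61380 - \frac{110 \sqrt{582}}{3} \approx -62265.0$)
$\left(2040760 + R\right) + o{\left(k{\left(-7,-22 \right)} \right)} = \left(2040760 - \left(61380 + \frac{110 \sqrt{582}}{3}\right)\right) + \frac{9086}{9} = \left(1979380 - \frac{110 \sqrt{582}}{3}\right) + \frac{9086}{9} = \frac{17823506}{9} - \frac{110 \sqrt{582}}{3}$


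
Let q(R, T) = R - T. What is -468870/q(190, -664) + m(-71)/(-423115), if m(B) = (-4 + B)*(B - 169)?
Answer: -2834304315/5162003 ≈ -549.07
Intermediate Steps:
m(B) = (-169 + B)*(-4 + B) (m(B) = (-4 + B)*(-169 + B) = (-169 + B)*(-4 + B))
-468870/q(190, -664) + m(-71)/(-423115) = -468870/(190 - 1*(-664)) + (676 + (-71)² - 173*(-71))/(-423115) = -468870/(190 + 664) + (676 + 5041 + 12283)*(-1/423115) = -468870/854 + 18000*(-1/423115) = -468870*1/854 - 3600/84623 = -234435/427 - 3600/84623 = -2834304315/5162003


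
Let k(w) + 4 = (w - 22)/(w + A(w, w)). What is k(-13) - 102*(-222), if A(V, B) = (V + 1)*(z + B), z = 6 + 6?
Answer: 22675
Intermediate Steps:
z = 12
A(V, B) = (1 + V)*(12 + B) (A(V, B) = (V + 1)*(12 + B) = (1 + V)*(12 + B))
k(w) = -4 + (-22 + w)/(12 + w² + 14*w) (k(w) = -4 + (w - 22)/(w + (12 + w + 12*w + w*w)) = -4 + (-22 + w)/(w + (12 + w + 12*w + w²)) = -4 + (-22 + w)/(w + (12 + w² + 13*w)) = -4 + (-22 + w)/(12 + w² + 14*w))
k(-13) - 102*(-222) = (-70 - 55*(-13) - 4*(-13)²)/(12 + (-13)² + 14*(-13)) - 102*(-222) = (-70 + 715 - 4*169)/(12 + 169 - 182) + 22644 = (-70 + 715 - 676)/(-1) + 22644 = -1*(-31) + 22644 = 31 + 22644 = 22675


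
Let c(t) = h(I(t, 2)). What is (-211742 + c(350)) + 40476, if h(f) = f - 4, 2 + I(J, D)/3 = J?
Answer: -170226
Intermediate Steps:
I(J, D) = -6 + 3*J
h(f) = -4 + f
c(t) = -10 + 3*t (c(t) = -4 + (-6 + 3*t) = -10 + 3*t)
(-211742 + c(350)) + 40476 = (-211742 + (-10 + 3*350)) + 40476 = (-211742 + (-10 + 1050)) + 40476 = (-211742 + 1040) + 40476 = -210702 + 40476 = -170226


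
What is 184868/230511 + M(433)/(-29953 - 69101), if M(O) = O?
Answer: 6070701203/7611012198 ≈ 0.79762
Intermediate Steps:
184868/230511 + M(433)/(-29953 - 69101) = 184868/230511 + 433/(-29953 - 69101) = 184868*(1/230511) + 433/(-99054) = 184868/230511 + 433*(-1/99054) = 184868/230511 - 433/99054 = 6070701203/7611012198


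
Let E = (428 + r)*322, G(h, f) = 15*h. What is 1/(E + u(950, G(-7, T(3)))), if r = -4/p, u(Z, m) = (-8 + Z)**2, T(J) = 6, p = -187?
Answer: 187/191709948 ≈ 9.7543e-7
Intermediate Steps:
r = 4/187 (r = -4/(-187) = -4*(-1/187) = 4/187 ≈ 0.021390)
E = 25772880/187 (E = (428 + 4/187)*322 = (80040/187)*322 = 25772880/187 ≈ 1.3782e+5)
1/(E + u(950, G(-7, T(3)))) = 1/(25772880/187 + (-8 + 950)**2) = 1/(25772880/187 + 942**2) = 1/(25772880/187 + 887364) = 1/(191709948/187) = 187/191709948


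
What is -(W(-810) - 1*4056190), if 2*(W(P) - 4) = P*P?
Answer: 3728136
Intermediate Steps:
W(P) = 4 + P²/2 (W(P) = 4 + (P*P)/2 = 4 + P²/2)
-(W(-810) - 1*4056190) = -((4 + (½)*(-810)²) - 1*4056190) = -((4 + (½)*656100) - 4056190) = -((4 + 328050) - 4056190) = -(328054 - 4056190) = -1*(-3728136) = 3728136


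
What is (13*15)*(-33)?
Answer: -6435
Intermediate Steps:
(13*15)*(-33) = 195*(-33) = -6435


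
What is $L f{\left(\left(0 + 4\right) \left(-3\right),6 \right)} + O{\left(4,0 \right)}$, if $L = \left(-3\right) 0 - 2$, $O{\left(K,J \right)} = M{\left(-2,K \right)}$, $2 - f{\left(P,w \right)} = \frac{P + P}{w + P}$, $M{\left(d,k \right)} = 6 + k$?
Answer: $14$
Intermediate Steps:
$f{\left(P,w \right)} = 2 - \frac{2 P}{P + w}$ ($f{\left(P,w \right)} = 2 - \frac{P + P}{w + P} = 2 - \frac{2 P}{P + w}$)
$O{\left(K,J \right)} = 6 + K$
$L = -2$ ($L = 0 - 2 = -2$)
$L f{\left(\left(0 + 4\right) \left(-3\right),6 \right)} + O{\left(4,0 \right)} = - 2 \cdot 2 \cdot 6 \frac{1}{\left(0 + 4\right) \left(-3\right) + 6} + \left(6 + 4\right) = - 2 \cdot 2 \cdot 6 \frac{1}{4 \left(-3\right) + 6} + 10 = - 2 \cdot 2 \cdot 6 \frac{1}{-12 + 6} + 10 = - 2 \cdot 2 \cdot 6 \frac{1}{-6} + 10 = - 2 \cdot 2 \cdot 6 \left(- \frac{1}{6}\right) + 10 = \left(-2\right) \left(-2\right) + 10 = 4 + 10 = 14$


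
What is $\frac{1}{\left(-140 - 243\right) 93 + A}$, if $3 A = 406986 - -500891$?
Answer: $\frac{3}{801020} \approx 3.7452 \cdot 10^{-6}$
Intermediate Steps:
$A = \frac{907877}{3}$ ($A = \frac{406986 - -500891}{3} = \frac{406986 + 500891}{3} = \frac{1}{3} \cdot 907877 = \frac{907877}{3} \approx 3.0263 \cdot 10^{5}$)
$\frac{1}{\left(-140 - 243\right) 93 + A} = \frac{1}{\left(-140 - 243\right) 93 + \frac{907877}{3}} = \frac{1}{\left(-383\right) 93 + \frac{907877}{3}} = \frac{1}{-35619 + \frac{907877}{3}} = \frac{1}{\frac{801020}{3}} = \frac{3}{801020}$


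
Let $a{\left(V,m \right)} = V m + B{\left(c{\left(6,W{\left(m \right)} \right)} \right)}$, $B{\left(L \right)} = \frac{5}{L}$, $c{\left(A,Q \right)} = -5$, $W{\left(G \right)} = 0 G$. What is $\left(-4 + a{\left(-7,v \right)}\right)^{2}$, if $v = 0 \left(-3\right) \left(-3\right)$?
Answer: $25$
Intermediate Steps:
$W{\left(G \right)} = 0$
$v = 0$ ($v = 0 \left(-3\right) = 0$)
$a{\left(V,m \right)} = -1 + V m$ ($a{\left(V,m \right)} = V m + \frac{5}{-5} = V m + 5 \left(- \frac{1}{5}\right) = V m - 1 = -1 + V m$)
$\left(-4 + a{\left(-7,v \right)}\right)^{2} = \left(-4 - 1\right)^{2} = \left(-5\right)^{2} = 25$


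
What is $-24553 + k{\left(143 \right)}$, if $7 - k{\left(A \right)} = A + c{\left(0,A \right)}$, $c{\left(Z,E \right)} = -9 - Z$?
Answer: $-24680$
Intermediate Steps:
$k{\left(A \right)} = 16 - A$ ($k{\left(A \right)} = 7 - \left(A - 9\right) = 7 - \left(-9 + A\right) = 16 - A$)
$-24553 + k{\left(143 \right)} = -24553 + \left(16 - 143\right) = -24553 - 127 = -24680$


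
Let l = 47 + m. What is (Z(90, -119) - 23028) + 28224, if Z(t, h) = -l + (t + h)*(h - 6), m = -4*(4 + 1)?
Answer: 8794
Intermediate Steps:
m = -20 (m = -4*5 = -20)
l = 27 (l = 47 - 20 = 27)
Z(t, h) = -27 + (-6 + h)*(h + t) (Z(t, h) = -1*27 + (t + h)*(h - 6) = -27 + (h + t)*(-6 + h) = -27 + (-6 + h)*(h + t))
(Z(90, -119) - 23028) + 28224 = ((-27 + (-119)² - 6*(-119) - 6*90 - 119*90) - 23028) + 28224 = ((-27 + 14161 + 714 - 540 - 10710) - 23028) + 28224 = (3598 - 23028) + 28224 = -19430 + 28224 = 8794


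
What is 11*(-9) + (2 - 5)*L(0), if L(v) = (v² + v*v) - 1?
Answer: -96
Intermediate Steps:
L(v) = -1 + 2*v² (L(v) = (v² + v²) - 1 = 2*v² - 1 = -1 + 2*v²)
11*(-9) + (2 - 5)*L(0) = 11*(-9) + (2 - 5)*(-1 + 2*0²) = -99 - 3*(-1 + 2*0) = -99 - 3*(-1 + 0) = -99 - 3*(-1) = -99 + 3 = -96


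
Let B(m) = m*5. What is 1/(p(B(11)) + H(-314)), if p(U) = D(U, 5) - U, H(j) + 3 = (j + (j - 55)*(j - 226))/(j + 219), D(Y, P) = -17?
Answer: -95/206071 ≈ -0.00046101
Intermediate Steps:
B(m) = 5*m
H(j) = -3 + (j + (-226 + j)*(-55 + j))/(219 + j) (H(j) = -3 + (j + (j - 55)*(j - 226))/(j + 219) = -3 + (j + (-55 + j)*(-226 + j))/(219 + j) = -3 + (j + (-226 + j)*(-55 + j))/(219 + j))
p(U) = -17 - U
1/(p(B(11)) + H(-314)) = 1/((-17 - 5*11) + (11773 + (-314)² - 283*(-314))/(219 - 314)) = 1/((-17 - 1*55) + (11773 + 98596 + 88862)/(-95)) = 1/((-17 - 55) - 1/95*199231) = 1/(-72 - 199231/95) = 1/(-206071/95) = -95/206071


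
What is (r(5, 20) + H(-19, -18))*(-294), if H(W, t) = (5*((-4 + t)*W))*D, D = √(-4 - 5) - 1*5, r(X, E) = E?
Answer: 3066420 - 1843380*I ≈ 3.0664e+6 - 1.8434e+6*I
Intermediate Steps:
D = -5 + 3*I (D = √(-9) - 5 = 3*I - 5 = -5 + 3*I ≈ -5.0 + 3.0*I)
H(W, t) = 5*W*(-5 + 3*I)*(-4 + t) (H(W, t) = (5*((-4 + t)*W))*(-5 + 3*I) = (5*(W*(-4 + t)))*(-5 + 3*I) = (5*W*(-4 + t))*(-5 + 3*I) = 5*W*(-5 + 3*I)*(-4 + t))
(r(5, 20) + H(-19, -18))*(-294) = (20 - 5*(-19)*(-4 - 18)*(5 - 3*I))*(-294) = (20 - 5*(-19)*(-22)*(5 - 3*I))*(-294) = (20 + (-10450 + 6270*I))*(-294) = (-10430 + 6270*I)*(-294) = 3066420 - 1843380*I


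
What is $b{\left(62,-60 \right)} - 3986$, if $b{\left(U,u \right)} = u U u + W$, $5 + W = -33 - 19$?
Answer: $219157$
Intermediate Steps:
$W = -57$ ($W = -5 - 52 = -57$)
$b{\left(U,u \right)} = -57 + U u^{2}$ ($b{\left(U,u \right)} = u U u - 57 = U u u - 57 = U u^{2} - 57 = -57 + U u^{2}$)
$b{\left(62,-60 \right)} - 3986 = \left(-57 + 62 \left(-60\right)^{2}\right) - 3986 = \left(-57 + 62 \cdot 3600\right) - 3986 = \left(-57 + 223200\right) - 3986 = 223143 - 3986 = 219157$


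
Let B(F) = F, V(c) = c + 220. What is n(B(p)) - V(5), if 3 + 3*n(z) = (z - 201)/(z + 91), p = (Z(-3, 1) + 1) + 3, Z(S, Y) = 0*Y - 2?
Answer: -63253/279 ≈ -226.71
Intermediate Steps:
Z(S, Y) = -2 (Z(S, Y) = 0 - 2 = -2)
p = 2 (p = (-2 + 1) + 3 = -1 + 3 = 2)
V(c) = 220 + c
n(z) = -1 + (-201 + z)/(3*(91 + z)) (n(z) = -1 + ((z - 201)/(z + 91))/3 = -1 + ((-201 + z)/(91 + z))/3 = -1 + (-201 + z)/(3*(91 + z)))
n(B(p)) - V(5) = 2*(-237 - 1*2)/(3*(91 + 2)) - (220 + 5) = (⅔)*(-237 - 2)/93 - 1*225 = (⅔)*(1/93)*(-239) - 225 = -478/279 - 225 = -63253/279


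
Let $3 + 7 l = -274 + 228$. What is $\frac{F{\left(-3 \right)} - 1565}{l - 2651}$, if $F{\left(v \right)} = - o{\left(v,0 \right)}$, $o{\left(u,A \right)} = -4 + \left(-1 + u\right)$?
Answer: $\frac{519}{886} \approx 0.58578$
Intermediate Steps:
$o{\left(u,A \right)} = -5 + u$
$F{\left(v \right)} = 5 - v$ ($F{\left(v \right)} = - (-5 + v) = 5 - v$)
$l = -7$ ($l = - \frac{3}{7} + \frac{-274 + 228}{7} = - \frac{3}{7} + \frac{1}{7} \left(-46\right) = - \frac{3}{7} - \frac{46}{7} = -7$)
$\frac{F{\left(-3 \right)} - 1565}{l - 2651} = \frac{\left(5 - -3\right) - 1565}{-7 - 2651} = \frac{\left(5 + 3\right) - 1565}{-2658} = \left(8 - 1565\right) \left(- \frac{1}{2658}\right) = \left(-1557\right) \left(- \frac{1}{2658}\right) = \frac{519}{886}$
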